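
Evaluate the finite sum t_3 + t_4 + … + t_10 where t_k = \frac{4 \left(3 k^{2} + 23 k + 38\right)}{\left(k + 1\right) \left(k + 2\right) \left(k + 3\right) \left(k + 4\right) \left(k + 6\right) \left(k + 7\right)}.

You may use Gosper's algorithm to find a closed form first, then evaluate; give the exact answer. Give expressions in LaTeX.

Σ = 55/3213

Step 1: r(k) = (k + 1)*(k + 6)*(23*k + 3*(k + 1)**2 + 61)/((k + 5)*(k + 8)*(3*k**2 + 23*k + 38)).
So A=k + 1 and B=k + 8, with C=k**3 + 38*k**2/3 + 51*k + 190/3.
Need (k + 1)·f(k+1) − (k + 7)·f(k) = k**3 + 38*k**2/3 + 51*k + 190/3.
Degrees (1,1,3) ⇒ d ≤ 6.
Match coefficients ⇒ f(k) = k*(k + 2)*(k + 4)*(k + 5)*(k**2 + 10*k + 27)/54.
Get s_k = R·t_k = 2*k*(k**2 + 10*k + 27)/(9*(k**3 + 10*k**2 + 27*k + 18)) with R(k) = B(k−1)f(k)/C(k) = k*(k + 2)*(k + 4)*(k + 7)*(k**2 + 10*k + 27)/(18*(3*k**2 + 23*k + 38)).
Δs = 4*(3*k**2 + 23*k + 38)/(k**6 + 23*k**5 + 207*k**4 + 925*k**3 + 2144*k**2 + 2412*k + 1008), as required.
Evaluate s at k=11 and k=3: 473/2142 and 11/54; difference 55/3213.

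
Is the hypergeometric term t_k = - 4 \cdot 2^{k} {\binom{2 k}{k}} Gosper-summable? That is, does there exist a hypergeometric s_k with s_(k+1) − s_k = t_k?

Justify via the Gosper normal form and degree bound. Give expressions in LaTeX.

No — t_k has no hypergeometric antidifference.

t_(k+1)/t_k = 4*(2*k + 1)/(k + 1).
So A=8*k + 4 and B=k + 1, with C=1.
f must satisfy (8*k + 4)·f(k+1) − (k)·f(k) = 1.
From deg A=1, deg B=1, deg C=0: d=-1.
deg f ≤ -1 is impossible — no certificate.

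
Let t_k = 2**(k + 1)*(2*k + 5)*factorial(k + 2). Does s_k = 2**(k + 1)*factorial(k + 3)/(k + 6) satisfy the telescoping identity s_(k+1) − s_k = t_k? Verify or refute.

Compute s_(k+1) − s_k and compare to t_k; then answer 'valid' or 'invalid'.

Invalid: residual -6*2**k*(2*k**2 + 17*k + 29)*factorial(k + 2)/((k + 6)*(k + 7)) ≠ 0.

s_(k+1) = 2**(k + 2)*factorial(k + 4)/(k + 7)
s_(k+1) − s_k = 2**(k + 1)*(2*k**2 + 19*k + 41)*factorial(k + 3)/((k + 6)*(k + 7))
(s_(k+1) − s_k) − t_k = -6*2**k*(2*k**2 + 17*k + 29)*factorial(k + 2)/((k + 6)*(k + 7))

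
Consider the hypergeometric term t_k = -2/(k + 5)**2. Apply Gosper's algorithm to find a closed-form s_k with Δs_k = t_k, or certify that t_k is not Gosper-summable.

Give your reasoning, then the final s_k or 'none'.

not Gosper-summable; s_k does not exist

Step 1: r(k) = (k + 5)**2/(k + 6)**2.
Gosper form: A/B · C(k+1)/C(k) with A=k**2 + 10*k + 25, B=k**2 + 12*k + 36, C=1.
Set up (k**2 + 10*k + 25)·f(k+1) − (k**2 + 10*k + 25)·f(k) − (1) = 0.
From deg A=2, deg B=2, deg C=0: d=0.
Write f(k) = c0. Then LHS − RHS = -1, requiring -1 = 0: contradictory. No certificate.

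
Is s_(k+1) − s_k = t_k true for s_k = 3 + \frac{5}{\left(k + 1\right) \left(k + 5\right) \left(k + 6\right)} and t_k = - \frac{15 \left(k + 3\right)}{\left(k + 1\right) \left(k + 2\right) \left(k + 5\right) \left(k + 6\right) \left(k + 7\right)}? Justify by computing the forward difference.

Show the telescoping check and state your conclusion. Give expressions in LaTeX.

s_(k+1) = 3 + 5/((k + 2)*(k + 6)*(k + 7))
s_(k+1) − s_k = 15*(-k - 3)/(k**5 + 21*k**4 + 163*k**3 + 567*k**2 + 844*k + 420)
(s_(k+1) − s_k) − t_k = 0

Valid: the claim telescopes to t_k.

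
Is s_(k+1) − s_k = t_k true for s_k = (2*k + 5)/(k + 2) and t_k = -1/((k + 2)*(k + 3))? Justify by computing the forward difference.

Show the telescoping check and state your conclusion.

valid (s_(k+1) − s_k reduces to t_k)

s_(k+1) = (2*k + 7)/(k + 3)
s_(k+1) − s_k = -1/(k**2 + 5*k + 6)
(s_(k+1) − s_k) − t_k = 0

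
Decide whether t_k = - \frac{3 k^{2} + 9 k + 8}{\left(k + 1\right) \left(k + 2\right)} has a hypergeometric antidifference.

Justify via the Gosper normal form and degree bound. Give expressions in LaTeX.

t_(k+1)/t_k = (k + 1)*(9*k + 3*(k + 1)**2 + 17)/((k + 3)*(3*k**2 + 9*k + 8)).
A = k + 1, B = k + 3, C = k**2 + 3*k + 8/3.
Need (k + 1)·f(k+1) − (k + 2)·f(k) = k**2 + 3*k + 8/3.
Degrees (1,1,2) ⇒ d ≤ 2.
Solving with deg f ≤ 2: f(k) = k*(3*k + 5)/3.
Get s_k = R·t_k = k*(-3*k - 5)/(k + 1) with R(k) = B(k−1)f(k)/C(k) = k*(k + 2)*(3*k + 5)/(3*k**2 + 9*k + 8).
Δs = (-3*k**2 - 9*k - 8)/(k**2 + 3*k + 2), as required.

Yes. s_k = \frac{k \left(- 3 k - 5\right)}{k + 1}.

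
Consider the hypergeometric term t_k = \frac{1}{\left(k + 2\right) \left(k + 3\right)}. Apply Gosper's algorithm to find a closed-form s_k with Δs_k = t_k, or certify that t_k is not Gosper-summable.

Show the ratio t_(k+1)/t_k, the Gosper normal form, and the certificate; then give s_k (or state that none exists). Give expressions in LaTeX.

Compute t_(k+1)/t_k: get (k + 2)/(k + 4).
So A=k + 2 and B=k + 4, with C=1.
Key eq: (k + 2)·f(k+1) = (k + 3)·f(k) + (1).
d = 1 from the (1,1,0) case.
Match coefficients ⇒ f(k) = k/2.
Get s_k = R·t_k = k/(2*(k + 2)) with R(k) = B(k−1)f(k)/C(k) = k*(k + 3)/2.
Check: Δs_k = 1/(k**2 + 5*k + 6). ✓

s_k = \frac{k}{2 \left(k + 2\right)}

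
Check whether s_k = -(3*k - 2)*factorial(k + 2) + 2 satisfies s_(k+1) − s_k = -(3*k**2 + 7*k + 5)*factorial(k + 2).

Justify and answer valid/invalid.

s_(k+1) = -(3*k + 1)*factorial(k + 3) + 2
s_(k+1) − s_k = -(3*k**2 + 7*k + 5)*factorial(k + 2)
(s_(k+1) − s_k) − t_k = 0

Valid — Δs_k = t_k.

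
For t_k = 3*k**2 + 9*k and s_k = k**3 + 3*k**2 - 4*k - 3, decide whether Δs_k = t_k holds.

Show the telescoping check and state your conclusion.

valid; difference matches t_k

s_(k+1) = k**3 + 6*k**2 + 5*k - 3
s_(k+1) − s_k = 3*k*(k + 3)
(s_(k+1) − s_k) − t_k = 0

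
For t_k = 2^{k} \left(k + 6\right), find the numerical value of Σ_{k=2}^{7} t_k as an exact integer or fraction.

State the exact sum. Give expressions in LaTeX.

The ratio is 2*(k + 7)/(k + 6).
Factor: A=2; B=1; C=k + 6.
Key eq: (2)·f(k+1) = (1)·f(k) + (k + 6).
Degrees (0,0,1) ⇒ d ≤ 1.
Match coefficients ⇒ f(k) = k + 4.
So s_k = (B(k−1)f/C)·t_k = ((k + 4)/(k + 6))·t_k = 2**k*(k + 4).
s_(k+1) − s_k = 2**k*(k + 6) = t_k.
Telescoping: Σ = s_(8) − s_(2) = 3072 − (24) = 3048.

Σ = 3048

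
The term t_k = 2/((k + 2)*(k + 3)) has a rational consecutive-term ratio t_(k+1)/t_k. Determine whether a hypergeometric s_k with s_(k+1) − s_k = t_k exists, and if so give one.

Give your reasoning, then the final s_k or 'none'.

s_k = k/(k + 2)

t_(k+1)/t_k = (k + 2)/(k + 4).
Factor: A=k + 2; B=k + 4; C=1.
Solve (k + 2)·f(k+1) − (k + 3)·f(k) = 1.
Bound: deg f ≤ 1.
Solving with deg f ≤ 1: f(k) = k/2.
R(k) = B(k−1)·f(k)/C(k) = k*(k + 3)/2; s_k = R·t_k = k/(k + 2).
s_(k+1) − s_k = 2/(k**2 + 5*k + 6) = t_k.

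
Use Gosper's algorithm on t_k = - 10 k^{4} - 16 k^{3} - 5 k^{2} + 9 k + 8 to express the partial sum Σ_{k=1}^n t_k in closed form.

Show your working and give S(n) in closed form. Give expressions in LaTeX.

S(n) = n \left(- 2 n^{4} - 9 n^{3} - 13 n^{2} - 2 n + 12\right)

t_(k+1)/t_k = (10*k**4 + 56*k**3 + 113*k**2 + 89*k + 14)/(10*k**4 + 16*k**3 + 5*k**2 - 9*k - 8).
Factor: A=1; B=1; C=k**4 + 8*k**3/5 + k**2/2 - 9*k/10 - 4/5.
Need (1)·f(k+1) − (1)·f(k) = k**4 + 8*k**3/5 + k**2/2 - 9*k/10 - 4/5.
Bound: deg f ≤ 5.
Solving with deg f ≤ 5: f(k) = k*(k + 1)*(2*k**3 - 3*k**2 - 3)/10.
So s_k = (B(k−1)f/C)·t_k = (k*(2*k**3 - 3*k**2 - 3)/(10*k**3 + 6*k**2 - k - 8))·t_k = k*(-2*k**4 + k**3 + 3*k**2 + 3*k + 3).
s_(k+1) − s_k = -10*k**4 - 16*k**3 - 5*k**2 + 9*k + 8 = t_k.
Telescope: S(n) = s_(n+1) − s_(1) = -2*n**5 - 9*n**4 - 13*n**3 - 2*n**2 + 12*n + 8 − (8) = n*(-2*n**4 - 9*n**3 - 13*n**2 - 2*n + 12).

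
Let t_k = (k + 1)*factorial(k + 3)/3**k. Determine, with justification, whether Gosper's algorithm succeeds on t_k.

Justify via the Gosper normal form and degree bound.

Yes. s_k = 3**(1 - k)*factorial(k + 3).

Compute t_(k+1)/t_k: get (k + 2)*(k + 4)/(3*(k + 1)).
Normal form (A,B,C) = (k/3 + 4/3, 1, k + 1).
Set up (k/3 + 4/3)·f(k+1) − (1)·f(k) − (k + 1) = 0.
deg f ≤ 0 (via 1,0,1).
Solve for f: f(k) = 3 (degree 0 ≤ 0).
R(k) = B(k−1)·f(k)/C(k) = 3/(k + 1); s_k = R·t_k = 3**(1 - k)*factorial(k + 3).
Verify: (k + 1)*factorial(k + 3)/3**k matches t_k.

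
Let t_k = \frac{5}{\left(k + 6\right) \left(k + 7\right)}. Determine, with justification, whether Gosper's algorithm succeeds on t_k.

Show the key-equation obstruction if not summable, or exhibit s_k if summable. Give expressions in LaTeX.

Yes. s_k = \frac{5 k}{6 \left(k + 6\right)}.

t_(k+1)/t_k = (k + 6)/(k + 8).
Gosper form: A/B · C(k+1)/C(k) with A=k + 6, B=k + 8, C=1.
f must satisfy (k + 6)·f(k+1) − (k + 7)·f(k) = 1.
From deg A=1, deg B=1, deg C=0: d=1.
Match coefficients ⇒ f(k) = k/6.
R(k) = B(k−1)·f(k)/C(k) = k*(k + 7)/6; s_k = R·t_k = 5*k/(6*(k + 6)).
Verify: 5/(k**2 + 13*k + 42) matches t_k.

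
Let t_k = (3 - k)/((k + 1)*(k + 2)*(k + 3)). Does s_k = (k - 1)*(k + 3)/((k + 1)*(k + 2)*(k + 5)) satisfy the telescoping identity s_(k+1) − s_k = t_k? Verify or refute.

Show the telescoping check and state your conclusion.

s_(k+1) = k*(k + 4)/((k + 2)*(k + 3)*(k + 6))
s_(k+1) − s_k = (-k**3 - 4*k**2 + 11*k + 54)/(k**5 + 17*k**4 + 107*k**3 + 307*k**2 + 396*k + 180)
(s_(k+1) − s_k) − t_k = 4*(k**2 + 2*k - 9)/(k**5 + 17*k**4 + 107*k**3 + 307*k**2 + 396*k + 180)

Invalid: residual 4*(k**2 + 2*k - 9)/(k**5 + 17*k**4 + 107*k**3 + 307*k**2 + 396*k + 180) ≠ 0.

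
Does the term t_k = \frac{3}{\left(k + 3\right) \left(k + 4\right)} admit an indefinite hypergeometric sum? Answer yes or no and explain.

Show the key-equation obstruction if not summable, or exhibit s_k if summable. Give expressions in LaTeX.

Yes. s_k = \frac{k}{k + 3}.

Compute t_(k+1)/t_k: get (k + 3)/(k + 5).
Take A(k)=k + 3, B(k)=k + 5, C(k)=1.
Need (k + 3)·f(k+1) − (k + 4)·f(k) = 1.
d = 1 from the (1,1,0) case.
Solve for f: f(k) = k/3 (degree 1 ≤ 1).
So s_k = (B(k−1)f/C)·t_k = (k*(k + 4)/3)·t_k = k/(k + 3).
Δs = 3/(k**2 + 7*k + 12), as required.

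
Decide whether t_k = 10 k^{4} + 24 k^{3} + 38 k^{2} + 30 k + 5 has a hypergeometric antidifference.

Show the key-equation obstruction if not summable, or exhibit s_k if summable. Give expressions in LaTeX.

r(k) = (10*k**4 + 64*k**3 + 170*k**2 + 218*k + 107)/(10*k**4 + 24*k**3 + 38*k**2 + 30*k + 5) after simplifying.
Gosper form: A/B · C(k+1)/C(k) with A=1, B=1, C=k**4 + 12*k**3/5 + 19*k**2/5 + 3*k + 1/2.
Need (1)·f(k+1) − (1)·f(k) = k**4 + 12*k**3/5 + 19*k**2/5 + 3*k + 1/2.
deg f ≤ 5 (via 0,0,4).
Coefficient equations give f(k) = k*(2*k**4 + k**3 + 4*k**2 + 2*k - 4)/10.
Certificate R = B(k−1)f/C = k*(2*k**4 + k**3 + 4*k**2 + 2*k - 4)/(10*k**4 + 24*k**3 + 38*k**2 + 30*k + 5) gives s_k = k*(2*k**4 + k**3 + 4*k**2 + 2*k - 4).
s_(k+1) − s_k = 10*k**4 + 24*k**3 + 38*k**2 + 30*k + 5 = t_k.

Yes. s_k = k \left(2 k^{4} + k^{3} + 4 k^{2} + 2 k - 4\right).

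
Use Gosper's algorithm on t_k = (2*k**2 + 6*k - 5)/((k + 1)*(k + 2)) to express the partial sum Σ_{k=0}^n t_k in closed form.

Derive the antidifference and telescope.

S(n) = (2*n**2 - 3*n - 5)/(n + 2)

Compute t_(k+1)/t_k: get (k + 1)*(6*k + 2*(k + 1)**2 + 1)/((k + 3)*(2*k**2 + 6*k - 5)).
Gosper form: A/B · C(k+1)/C(k) with A=k + 1, B=k + 3, C=k**2 + 3*k - 5/2.
Key eq: (k + 1)·f(k+1) = (k + 2)·f(k) + (k**2 + 3*k - 5/2).
From deg A=1, deg B=1, deg C=2: d=2.
A polynomial solution: f(k) = k*(2*k - 7)/2.
Then R = B(k−1)f/C = k*(k + 2)*(2*k - 7)/(2*k**2 + 6*k - 5), so s_k = R(k)·t_k = k*(2*k - 7)/(k + 1).
Verify: (2*k**2 + 6*k - 5)/(k**2 + 3*k + 2) matches t_k.
Σ_(k=0)^n t_k = s_(n+1) − s_(0) = ((2*n**2 - 3*n - 5)/(n + 2)) − (0), i.e. (2*n**2 - 3*n - 5)/(n + 2).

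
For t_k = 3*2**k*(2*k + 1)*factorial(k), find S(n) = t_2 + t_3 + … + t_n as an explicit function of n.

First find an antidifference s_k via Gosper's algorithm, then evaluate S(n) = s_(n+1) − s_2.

r(k) = 2*(k + 1)*(2*k + 3)/(2*k + 1) after simplifying.
Take A(k)=2*k + 2, B(k)=1, C(k)=k + 1/2.
Set up (2*k + 2)·f(k+1) − (1)·f(k) − (k + 1/2) = 0.
Bound: deg f ≤ 0.
Coefficient equations give f(k) = 1/2.
Get s_k = R·t_k = 3*2**k*factorial(k) with R(k) = B(k−1)f(k)/C(k) = 1/(2*k + 1).
Verify: 3*2**k*(2*k + 1)*factorial(k) matches t_k.
s_(n+1) = 6*2**n*factorial(n + 1) and s_(2) = 24, so S(n) = 6*2**n*factorial(n + 1) - 24.

S(n) = 6*2**n*factorial(n + 1) - 24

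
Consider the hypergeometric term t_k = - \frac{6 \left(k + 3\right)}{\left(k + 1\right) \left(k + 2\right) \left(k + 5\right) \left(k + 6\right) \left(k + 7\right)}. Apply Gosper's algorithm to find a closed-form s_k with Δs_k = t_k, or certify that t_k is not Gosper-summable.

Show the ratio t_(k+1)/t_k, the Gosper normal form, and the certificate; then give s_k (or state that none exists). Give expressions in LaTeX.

Ratio r(k) = (k + 1)*(k + 4)*(k + 5)/((k + 3)**2*(k + 8)).
Factor: A=k + 1; B=k + 8; C=k**3 + 10*k**2 + 33*k + 36.
f must satisfy (k + 1)·f(k+1) − (k + 7)·f(k) = k**3 + 10*k**2 + 33*k + 36.
Bound: deg f ≤ 6.
Match coefficients ⇒ f(k) = k*(k + 2)*(k + 3)*(k + 4)*(k**2 + 12*k + 41)/90.
R(k) = B(k−1)·f(k)/C(k) = k*(k + 2)*(k + 7)*(k**2 + 12*k + 41)/(90*(k + 3)); s_k = R·t_k = k*(-k**2 - 12*k - 41)/(15*(k**3 + 12*k**2 + 41*k + 30)).
Δs = 6*(-k - 3)/(k**5 + 21*k**4 + 163*k**3 + 567*k**2 + 844*k + 420), as required.

s_k = \frac{k \left(- k^{2} - 12 k - 41\right)}{15 \left(k^{3} + 12 k^{2} + 41 k + 30\right)}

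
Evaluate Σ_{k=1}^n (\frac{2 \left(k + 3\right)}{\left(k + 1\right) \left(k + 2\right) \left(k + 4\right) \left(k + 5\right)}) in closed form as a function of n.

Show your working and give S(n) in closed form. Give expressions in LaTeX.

Step 1: r(k) = (k + 1)*(k + 4)**2/((k + 3)**2*(k + 6)).
So A=k + 1 and B=k + 6, with C=k**2 + 6*k + 9.
Solve (k + 1)·f(k+1) − (k + 5)·f(k) = k**2 + 6*k + 9.
From deg A=1, deg B=1, deg C=2: d=4.
Solving with deg f ≤ 4: f(k) = k*(k + 2)*(k + 3)*(k + 5)/8.
So s_k = (B(k−1)f/C)·t_k = (k*(k + 2)*(k + 5)**2/(8*(k + 3)))·t_k = k*(k + 5)/(4*(k**2 + 5*k + 4)).
Δs = 2*(k + 3)/(k**4 + 12*k**3 + 49*k**2 + 78*k + 40), as required.
Σ_(k=1)^n t_k = s_(n+1) − s_(1) = ((n**2 + 7*n + 6)/(4*(n**2 + 7*n + 10))) − (3/20), i.e. n*(n + 7)/(10*(n**2 + 7*n + 10)).

S(n) = \frac{n \left(n + 7\right)}{10 \left(n^{2} + 7 n + 10\right)}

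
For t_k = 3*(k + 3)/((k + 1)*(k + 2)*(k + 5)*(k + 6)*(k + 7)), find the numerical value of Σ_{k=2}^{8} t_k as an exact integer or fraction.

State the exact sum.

Compute t_(k+1)/t_k: get (k + 1)*(k + 4)*(k + 5)/((k + 3)**2*(k + 8)).
Take A(k)=k + 1, B(k)=k + 8, C(k)=k**3 + 10*k**2 + 33*k + 36.
Set up (k + 1)·f(k+1) − (k + 7)·f(k) − (k**3 + 10*k**2 + 33*k + 36) = 0.
d = 6 from the (1,1,3) case.
A polynomial solution: f(k) = k*(k + 2)*(k + 3)*(k + 4)*(k**2 + 12*k + 41)/90.
Get s_k = R·t_k = k*(k**2 + 12*k + 41)/(30*(k**3 + 12*k**2 + 41*k + 30)) with R(k) = B(k−1)f(k)/C(k) = k*(k + 2)*(k + 7)*(k**2 + 12*k + 41)/(90*(k + 3)).
Δs = 3*(k + 3)/(k**5 + 21*k**4 + 163*k**3 + 567*k**2 + 844*k + 420), as required.
Evaluate s at k=9 and k=2: 23/700 and 23/840; difference 23/4200.

Σ = 23/4200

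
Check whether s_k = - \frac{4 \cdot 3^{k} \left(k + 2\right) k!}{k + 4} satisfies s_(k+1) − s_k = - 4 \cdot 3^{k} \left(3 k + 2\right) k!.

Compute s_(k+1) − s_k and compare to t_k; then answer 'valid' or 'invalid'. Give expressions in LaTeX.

Invalid: residual \frac{8 \cdot 3^{k} \left(3 k^{2} + 14 k + 7\right) k!}{\left(k + 4\right) \left(k + 5\right)} ≠ 0.

s_(k+1) = -12*3**k*(k + 3)*factorial(k + 1)/(k + 5)
s_(k+1) − s_k = -4*3**k*(3*k**3 + 23*k**2 + 50*k + 26)*factorial(k)/((k + 4)*(k + 5))
(s_(k+1) − s_k) − t_k = 8*3**k*(3*k**2 + 14*k + 7)*factorial(k)/((k + 4)*(k + 5))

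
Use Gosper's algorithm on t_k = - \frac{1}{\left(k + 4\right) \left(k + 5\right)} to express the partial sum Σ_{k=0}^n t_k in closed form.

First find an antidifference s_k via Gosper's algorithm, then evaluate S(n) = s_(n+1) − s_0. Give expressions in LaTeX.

S(n) = \frac{- n - 1}{4 \left(n + 5\right)}

t_(k+1)/t_k = (k + 4)/(k + 6).
A = k + 4, B = k + 6, C = 1.
Solve (k + 4)·f(k+1) − (k + 5)·f(k) = 1.
Bound: deg f ≤ 1.
Solving with deg f ≤ 1: f(k) = k/4.
Certificate R = B(k−1)f/C = k*(k + 5)/4 gives s_k = -k/(4*k + 16).
s_(k+1) − s_k = -1/(k**2 + 9*k + 20) = t_k.
Telescope: S(n) = s_(n+1) − s_(0) = (-n - 1)/(4*(n + 5)) − (0) = (-n - 1)/(4*(n + 5)).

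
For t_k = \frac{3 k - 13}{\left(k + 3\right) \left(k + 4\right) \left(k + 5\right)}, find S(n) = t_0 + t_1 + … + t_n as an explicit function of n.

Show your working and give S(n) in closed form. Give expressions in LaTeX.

S(n) = \frac{- n^{2} - 27 n - 26}{6 \left(n^{2} + 9 n + 20\right)}

r(k) = (k + 3)*(3*k - 10)/((k + 6)*(3*k - 13)) after simplifying.
So A=k + 3 and B=k + 6, with C=k - 13/3.
Solve (k + 3)·f(k+1) − (k + 5)·f(k) = k - 13/3.
Bound: deg f ≤ 2.
A polynomial solution: f(k) = -k*(k + 25)/18.
Certificate R = B(k−1)f/C = -k*(k + 5)*(k + 25)/(6*(3*k - 13)) gives s_k = k*(-k - 25)/(6*(k + 3)*(k + 4)).
Check: Δs_k = (3*k - 13)/(k**3 + 12*k**2 + 47*k + 60). ✓
s_(n+1) = (-n**2 - 27*n - 26)/(6*(n**2 + 9*n + 20)) and s_(0) = 0, so S(n) = (-n**2 - 27*n - 26)/(6*(n**2 + 9*n + 20)).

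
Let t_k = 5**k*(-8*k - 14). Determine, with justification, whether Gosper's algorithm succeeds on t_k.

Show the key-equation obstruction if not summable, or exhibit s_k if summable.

t_(k+1)/t_k = 5*(4*k + 11)/(4*k + 7).
Take A(k)=5, B(k)=1, C(k)=k + 7/4.
Solve (5)·f(k+1) − (1)·f(k) = k + 7/4.
Degrees (0,0,1) ⇒ d ≤ 1.
Match coefficients ⇒ f(k) = (2*k + 1)/8.
Then R = B(k−1)f/C = (2*k + 1)/(2*(4*k + 7)), so s_k = R(k)·t_k = 5**k*(-2*k - 1).
Δs = 5**k*(-8*k - 14), as required.

Yes. s_k = 5**k*(-2*k - 1).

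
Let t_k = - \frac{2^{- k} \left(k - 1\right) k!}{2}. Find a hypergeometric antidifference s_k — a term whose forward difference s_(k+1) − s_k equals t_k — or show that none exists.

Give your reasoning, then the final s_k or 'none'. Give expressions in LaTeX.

s_k = - 2^{- k} k!

The ratio is k*(k + 1)/(2*(k - 1)).
Factor: A=k/2 + 1/2; B=1; C=k - 1.
Set up (k/2 + 1/2)·f(k+1) − (1)·f(k) − (k - 1) = 0.
Bound: deg f ≤ 0.
Match coefficients ⇒ f(k) = 2.
Certificate R = B(k−1)f/C = 2/(k - 1) gives s_k = -factorial(k)/2**k.
Δs = -(k - 1)*factorial(k)/(2*2**k), as required.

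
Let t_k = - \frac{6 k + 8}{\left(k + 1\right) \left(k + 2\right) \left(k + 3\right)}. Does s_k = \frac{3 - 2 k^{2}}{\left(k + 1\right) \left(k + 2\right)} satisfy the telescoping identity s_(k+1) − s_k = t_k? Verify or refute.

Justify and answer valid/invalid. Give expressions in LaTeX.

Valid — Δs_k = t_k.

s_(k+1) = (3 - 2*(k + 1)**2)/((k + 2)*(k + 3))
s_(k+1) − s_k = 2*(-3*k - 4)/(k**3 + 6*k**2 + 11*k + 6)
(s_(k+1) − s_k) − t_k = 0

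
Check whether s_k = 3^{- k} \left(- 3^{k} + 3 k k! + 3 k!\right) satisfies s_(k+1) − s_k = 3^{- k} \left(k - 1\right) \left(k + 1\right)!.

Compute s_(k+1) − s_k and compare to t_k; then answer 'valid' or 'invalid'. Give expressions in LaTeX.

Valid: the claim telescopes to t_k.

s_(k+1) = (-3**k + k**2*factorial(k) + 3*k*factorial(k) + 2*factorial(k))/3**k
s_(k+1) − s_k = (k - 1)*factorial(k + 1)/3**k
(s_(k+1) − s_k) − t_k = 0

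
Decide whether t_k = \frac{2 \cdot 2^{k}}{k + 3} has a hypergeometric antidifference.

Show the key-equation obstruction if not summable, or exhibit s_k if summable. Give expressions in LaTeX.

No — key equation has no polynomial f.

Ratio r(k) = 2*(k + 3)/(k + 4).
Normal form (A,B,C) = (2*k + 6, k + 4, 1).
Set up (2*k + 6)·f(k+1) − (k + 3)·f(k) − (1) = 0.
Degrees (1,1,0) ⇒ d ≤ -1.
d = -1 < 0 ⇒ no nonzero polynomial f; not summable.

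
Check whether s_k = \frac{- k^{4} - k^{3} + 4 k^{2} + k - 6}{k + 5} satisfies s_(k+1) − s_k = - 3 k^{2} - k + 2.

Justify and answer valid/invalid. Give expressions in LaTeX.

s_(k+1) = (-k**4 - 5*k**3 - 5*k**2 + 2*k - 3)/(k + 6)
s_(k+1) − s_k = (-3*k**4 - 28*k**3 - 48*k**2 + 7*k + 21)/(k**2 + 11*k + 30)
(s_(k+1) − s_k) − t_k = 3*(2*k**3 + 17*k**2 + 5*k - 13)/(k**2 + 11*k + 30)

Invalid: residual \frac{3 \left(2 k^{3} + 17 k^{2} + 5 k - 13\right)}{k^{2} + 11 k + 30} ≠ 0.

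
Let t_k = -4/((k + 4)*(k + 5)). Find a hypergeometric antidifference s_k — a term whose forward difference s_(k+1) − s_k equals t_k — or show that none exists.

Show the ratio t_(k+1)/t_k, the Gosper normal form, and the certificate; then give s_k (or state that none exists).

s_k = -k/(k + 4)

t_(k+1)/t_k = (k + 4)/(k + 6).
Normal form (A,B,C) = (k + 4, k + 6, 1).
f must satisfy (k + 4)·f(k+1) − (k + 5)·f(k) = 1.
From deg A=1, deg B=1, deg C=0: d=1.
Solve for f: f(k) = k/4 (degree 1 ≤ 1).
Then R = B(k−1)f/C = k*(k + 5)/4, so s_k = R(k)·t_k = -k/(k + 4).
Verify: -4/(k**2 + 9*k + 20) matches t_k.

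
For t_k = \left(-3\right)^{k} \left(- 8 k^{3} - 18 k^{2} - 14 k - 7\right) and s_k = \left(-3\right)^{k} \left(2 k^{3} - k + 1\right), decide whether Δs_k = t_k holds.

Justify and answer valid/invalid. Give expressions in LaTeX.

Valid — Δs_k = t_k.

s_(k+1) = (-3)**(k + 1)*(-k + 2*(k + 1)**3)
s_(k+1) − s_k = (-3)**k*(-2*k**3 + 4*k - 6*(k + 1)**3 - 1)
(s_(k+1) − s_k) − t_k = 0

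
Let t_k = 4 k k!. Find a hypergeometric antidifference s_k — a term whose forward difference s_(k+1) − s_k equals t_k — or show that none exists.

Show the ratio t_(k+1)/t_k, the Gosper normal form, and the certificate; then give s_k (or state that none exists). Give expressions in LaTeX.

Compute t_(k+1)/t_k: get (k + 1)**2/k.
Factor: A=k + 1; B=1; C=k.
Solve (k + 1)·f(k+1) − (1)·f(k) = k.
d = 0 from the (1,0,1) case.
Match coefficients ⇒ f(k) = 1.
Get s_k = R·t_k = 4*factorial(k) with R(k) = B(k−1)f(k)/C(k) = 1/k.
Verify: 4*k*factorial(k) matches t_k.

s_k = 4 k!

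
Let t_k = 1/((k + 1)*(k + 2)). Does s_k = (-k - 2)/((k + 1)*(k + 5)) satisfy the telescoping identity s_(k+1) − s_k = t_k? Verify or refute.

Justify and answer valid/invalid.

Invalid: residual 3*(-2*k - 7)/(k**4 + 14*k**3 + 65*k**2 + 112*k + 60) ≠ 0.

s_(k+1) = (-k - 3)/((k + 2)*(k + 6))
s_(k+1) − s_k = (k**2 + 5*k + 9)/(k**4 + 14*k**3 + 65*k**2 + 112*k + 60)
(s_(k+1) − s_k) − t_k = 3*(-2*k - 7)/(k**4 + 14*k**3 + 65*k**2 + 112*k + 60)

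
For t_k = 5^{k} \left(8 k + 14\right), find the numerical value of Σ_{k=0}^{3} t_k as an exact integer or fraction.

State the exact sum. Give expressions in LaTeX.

The ratio is 5*(4*k + 11)/(4*k + 7).
Normal form (A,B,C) = (5, 1, k + 7/4).
Set up (5)·f(k+1) − (1)·f(k) − (k + 7/4) = 0.
Degrees (0,0,1) ⇒ d ≤ 1.
Match coefficients ⇒ f(k) = (2*k + 1)/8.
R(k) = B(k−1)·f(k)/C(k) = (2*k + 1)/(2*(4*k + 7)); s_k = R·t_k = 5**k*(2*k + 1).
Δs = 5**k*(8*k + 14), as required.
Sum = s_(4) − s_(0); s_(4) = 5625, s_(0) = 1 ⇒ 5624.

Σ = 5624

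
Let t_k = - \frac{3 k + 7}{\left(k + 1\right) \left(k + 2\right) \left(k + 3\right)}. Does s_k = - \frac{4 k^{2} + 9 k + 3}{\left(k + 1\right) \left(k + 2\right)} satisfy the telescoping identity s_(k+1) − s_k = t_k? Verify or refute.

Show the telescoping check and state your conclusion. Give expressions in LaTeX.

s_(k+1) = (-9*k - 4*(k + 1)**2 - 12)/((k + 2)*(k + 3))
s_(k+1) − s_k = (-3*k - 7)/(k**3 + 6*k**2 + 11*k + 6)
(s_(k+1) − s_k) − t_k = 0

Valid — Δs_k = t_k.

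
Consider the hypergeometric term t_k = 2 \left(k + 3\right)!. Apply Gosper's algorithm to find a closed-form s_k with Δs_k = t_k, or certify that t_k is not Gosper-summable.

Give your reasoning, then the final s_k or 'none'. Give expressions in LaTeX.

none — t_k is not Gosper-summable

Compute t_(k+1)/t_k: get k + 4.
Normal form (A,B,C) = (k + 4, 1, 1).
Set up (k + 4)·f(k+1) − (1)·f(k) − (1) = 0.
Bound: deg f ≤ -1.
Negative degree bound (-1): no f exists, t_k not Gosper-summable.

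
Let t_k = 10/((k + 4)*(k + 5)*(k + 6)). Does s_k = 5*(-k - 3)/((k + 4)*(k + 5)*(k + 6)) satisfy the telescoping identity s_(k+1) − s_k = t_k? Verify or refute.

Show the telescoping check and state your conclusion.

s_(k+1) = 5*(-k - 4)/((k + 5)*(k + 6)*(k + 7))
s_(k+1) − s_k = 5*(2*k + 5)/(k**4 + 22*k**3 + 179*k**2 + 638*k + 840)
(s_(k+1) − s_k) − t_k = -45/(k**4 + 22*k**3 + 179*k**2 + 638*k + 840)

Invalid: residual -45/(k**4 + 22*k**3 + 179*k**2 + 638*k + 840) ≠ 0.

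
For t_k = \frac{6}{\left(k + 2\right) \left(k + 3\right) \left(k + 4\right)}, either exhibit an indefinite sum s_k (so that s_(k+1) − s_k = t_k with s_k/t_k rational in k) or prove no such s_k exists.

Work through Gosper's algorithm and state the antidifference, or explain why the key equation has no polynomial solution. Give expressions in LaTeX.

s_k = \frac{k \left(k + 5\right)}{2 \left(k + 2\right) \left(k + 3\right)}

t_(k+1)/t_k = (k + 2)/(k + 5).
So A=k + 2 and B=k + 5, with C=1.
Solve (k + 2)·f(k+1) − (k + 4)·f(k) = 1.
deg f ≤ 2 (via 1,1,0).
Solve for f: f(k) = k*(k + 5)/12 (degree 2 ≤ 2).
Certificate R = B(k−1)f/C = k*(k + 4)*(k + 5)/12 gives s_k = k*(k + 5)/(2*(k + 2)*(k + 3)).
Δs = 6/(k**3 + 9*k**2 + 26*k + 24), as required.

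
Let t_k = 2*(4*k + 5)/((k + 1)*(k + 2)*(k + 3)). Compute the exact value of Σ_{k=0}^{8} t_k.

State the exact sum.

t_(k+1)/t_k = (k + 1)*(4*k + 9)/((k + 4)*(4*k + 5)).
A = k + 1, B = k + 4, C = k + 5/4.
Set up (k + 1)·f(k+1) − (k + 3)·f(k) − (k + 5/4) = 0.
deg f ≤ 2 (via 1,1,1).
Solving with deg f ≤ 2: f(k) = k*(9*k + 11)/16.
Then R = B(k−1)f/C = k*(k + 3)*(9*k + 11)/(4*(4*k + 5)), so s_k = R(k)·t_k = k*(9*k + 11)/(2*(k + 1)*(k + 2)).
s_(k+1) − s_k = 2*(4*k + 5)/(k**3 + 6*k**2 + 11*k + 6) = t_k.
Evaluate s at k=9 and k=0: 207/55 and 0; difference 207/55.

Σ = 207/55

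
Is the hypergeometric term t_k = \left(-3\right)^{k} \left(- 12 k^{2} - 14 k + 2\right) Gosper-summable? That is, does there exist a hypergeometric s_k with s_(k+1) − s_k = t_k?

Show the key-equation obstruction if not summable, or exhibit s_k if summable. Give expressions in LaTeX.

Yes. s_k = \left(-3\right)^{k} \left(3 k^{2} - k - 2\right).

Step 1: r(k) = 3*(-6*k**2 - 19*k - 12)/(6*k**2 + 7*k - 1).
Normal form (A,B,C) = (-3, 1, k**2 + 7*k/6 - 1/6).
Key eq: (-3)·f(k+1) = (1)·f(k) + (k**2 + 7*k/6 - 1/6).
Bound: deg f ≤ 2.
Solving with deg f ≤ 2: f(k) = -(k - 1)*(3*k + 2)/12.
Certificate R = B(k−1)f/C = -(k - 1)*(3*k + 2)/(2*(6*k**2 + 7*k - 1)) gives s_k = (-3)**k*(3*k**2 - k - 2).
Verify: (-3)**k*(-12*k**2 - 14*k + 2) matches t_k.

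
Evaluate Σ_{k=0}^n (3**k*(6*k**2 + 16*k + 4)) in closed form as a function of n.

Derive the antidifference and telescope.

t_(k+1)/t_k = 3*(3*k**2 + 14*k + 13)/(3*k**2 + 8*k + 2).
Factor: A=3; B=1; C=k**2 + 8*k/3 + 2/3.
Set up (3)·f(k+1) − (1)·f(k) − (k**2 + 8*k/3 + 2/3) = 0.
deg f ≤ 2 (via 0,0,2).
Match coefficients ⇒ f(k) = (3*k**2 - k - 1)/6.
Certificate R = B(k−1)f/C = (3*k**2 - k - 1)/(2*(3*k**2 + 8*k + 2)) gives s_k = 3**k*(3*k**2 - k - 1).
s_(k+1) − s_k = 3**k*(6*k**2 + 16*k + 4) = t_k.
Σ_(k=0)^n t_k = s_(n+1) − s_(0) = (3**(n + 1)*(3*n**2 + 5*n + 1)) − (-1), i.e. 9*3**n*n**2 + 15*3**n*n + 3*3**n + 1.

S(n) = 9*3**n*n**2 + 15*3**n*n + 3*3**n + 1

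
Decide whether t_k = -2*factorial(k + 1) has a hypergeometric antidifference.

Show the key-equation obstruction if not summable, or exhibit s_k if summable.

No; the degree bound rules out any f.

Step 1: r(k) = k + 2.
Factor: A=k + 2; B=1; C=1.
Solve (k + 2)·f(k+1) − (1)·f(k) = 1.
d = -1 from the (1,0,0) case.
deg f ≤ -1 is impossible — no certificate.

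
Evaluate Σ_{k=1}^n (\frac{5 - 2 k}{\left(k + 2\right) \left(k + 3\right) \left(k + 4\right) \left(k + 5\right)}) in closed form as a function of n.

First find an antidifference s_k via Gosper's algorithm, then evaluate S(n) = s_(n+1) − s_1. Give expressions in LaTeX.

Ratio r(k) = (k + 2)*(2*k - 3)/((k + 6)*(2*k - 5)).
So A=k + 2 and B=k + 6, with C=k - 5/2.
Set up (k + 2)·f(k+1) − (k + 5)·f(k) − (k - 5/2) = 0.
d = 3 from the (1,1,1) case.
Match coefficients ⇒ f(k) = -k*(k**2 + 9*k + 50)/48.
Certificate R = B(k−1)f/C = -k*(k + 5)*(k**2 + 9*k + 50)/(24*(2*k - 5)) gives s_k = k*(k**2 + 9*k + 50)/(24*(k + 2)*(k + 3)*(k + 4)).
Δs = (5 - 2*k)/(k**4 + 14*k**3 + 71*k**2 + 154*k + 120), as required.
Evaluate: s_(n+1) = (n**3 + 12*n**2 + 71*n + 60)/(24*(n**3 + 12*n**2 + 47*n + 60)); subtract s_(1) = 1/24 ⇒ S(n) = n/(n**3 + 12*n**2 + 47*n + 60).

S(n) = \frac{n}{n^{3} + 12 n^{2} + 47 n + 60}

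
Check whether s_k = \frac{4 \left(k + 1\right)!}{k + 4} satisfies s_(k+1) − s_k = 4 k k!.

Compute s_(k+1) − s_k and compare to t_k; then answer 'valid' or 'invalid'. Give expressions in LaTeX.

s_(k+1) = 4*factorial(k + 2)/(k + 5)
s_(k+1) − s_k = 4*(k**2 + 5*k + 3)*factorial(k + 1)/((k + 4)*(k + 5))
(s_(k+1) − s_k) − t_k = -12*(k**2 + 4*k - 1)*factorial(k)/((k + 4)*(k + 5))

Invalid: residual - \frac{12 \left(k^{2} + 4 k - 1\right) k!}{\left(k + 4\right) \left(k + 5\right)} ≠ 0.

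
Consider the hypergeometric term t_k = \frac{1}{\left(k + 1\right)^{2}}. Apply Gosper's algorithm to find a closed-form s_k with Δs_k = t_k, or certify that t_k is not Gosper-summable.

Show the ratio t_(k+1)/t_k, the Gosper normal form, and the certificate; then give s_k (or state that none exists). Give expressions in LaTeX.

r(k) = (k + 1)**2/(k + 2)**2 after simplifying.
So A=k**2 + 2*k + 1 and B=k**2 + 4*k + 4, with C=1.
f must satisfy (k**2 + 2*k + 1)·f(k+1) − (k**2 + 2*k + 1)·f(k) = 1.
Bound: deg f ≤ 0.
Put f(k) = c0: A·f(k+1) − B(k−1)·f(k) − C = -1; need -1 = 0 — inconsistent ⇒ no f, not summable.

none (Gosper's algorithm certifies no s_k)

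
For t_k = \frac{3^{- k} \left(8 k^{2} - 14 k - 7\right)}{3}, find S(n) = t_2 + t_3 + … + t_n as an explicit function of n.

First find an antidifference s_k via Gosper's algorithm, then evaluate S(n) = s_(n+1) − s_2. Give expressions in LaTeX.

t_(k+1)/t_k = (8*k**2 + 2*k - 13)/(3*(8*k**2 - 14*k - 7)).
Factor: A=1/3; B=1; C=k**2 - 7*k/4 - 7/8.
f must satisfy (1/3)·f(k+1) − (1)·f(k) = k**2 - 7*k/4 - 7/8.
deg f ≤ 2 (via 0,0,2).
Solve for f: f(k) = -3*(4*k**2 - 3*k - 3)/8 (degree 2 ≤ 2).
R(k) = B(k−1)·f(k)/C(k) = -3*(4*k**2 - 3*k - 3)/(8*k**2 - 14*k - 7); s_k = R·t_k = (-4*k**2 + 3*k + 3)/3**k.
s_(k+1) − s_k = (8*k**2 - 14*k - 7)/(3*3**k) = t_k.
Evaluate: s_(n+1) = 3**(-n - 1)*(-4*n**2 - 5*n + 2); subtract s_(2) = -7/9 ⇒ S(n) = 3**(-n - 2)*(7*3**n - 12*n**2 - 15*n + 6).

S(n) = 3^{- n - 2} \left(7 \cdot 3^{n} - 12 n^{2} - 15 n + 6\right)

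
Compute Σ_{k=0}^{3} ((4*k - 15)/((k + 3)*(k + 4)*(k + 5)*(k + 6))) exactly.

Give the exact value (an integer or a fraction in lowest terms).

Σ = -151/2520

Ratio r(k) = (k + 3)*(4*k - 11)/((k + 7)*(4*k - 15)).
So A=k + 3 and B=k + 7, with C=k - 15/4.
Solve (k + 3)·f(k+1) − (k + 6)·f(k) = k - 15/4.
Degrees (1,1,1) ⇒ d ≤ 3.
Solving with deg f ≤ 3: f(k) = -k*(k**2 + 12*k + 87)/80.
Get s_k = R·t_k = k*(-k**2 - 12*k - 87)/(20*(k + 3)*(k + 4)*(k + 5)) with R(k) = B(k−1)f(k)/C(k) = -k*(k + 6)*(k**2 + 12*k + 87)/(20*(4*k - 15)).
Δs = (4*k - 15)/(k**4 + 18*k**3 + 119*k**2 + 342*k + 360), as required.
Sum = s_(4) − s_(0); s_(4) = -151/2520, s_(0) = 0 ⇒ -151/2520.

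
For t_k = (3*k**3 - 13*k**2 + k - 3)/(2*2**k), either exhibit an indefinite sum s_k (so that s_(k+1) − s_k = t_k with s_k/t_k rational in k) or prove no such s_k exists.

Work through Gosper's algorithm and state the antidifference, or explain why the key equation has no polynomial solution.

s_k = (-3*k**3 + 4*k**2 - 2*k + 2)/2**k

Step 1: r(k) = (3*k**3 - 4*k**2 - 16*k - 12)/(2*(3*k**3 - 13*k**2 + k - 3)).
Factor: A=1/2; B=1; C=k**3 - 13*k**2/3 + k/3 - 1.
Set up (1/2)·f(k+1) − (1)·f(k) − (k**3 - 13*k**2/3 + k/3 - 1) = 0.
Degrees (0,0,3) ⇒ d ≤ 3.
Solve for f: f(k) = -2*(3*k**3 - 4*k**2 + 2*k - 2)/3 (degree 3 ≤ 3).
Certificate R = B(k−1)f/C = -2*(3*k**3 - 4*k**2 + 2*k - 2)/(3*k**3 - 13*k**2 + k - 3) gives s_k = (-3*k**3 + 4*k**2 - 2*k + 2)/2**k.
Verify: (3*k**3 - 13*k**2 + k - 3)/(2*2**k) matches t_k.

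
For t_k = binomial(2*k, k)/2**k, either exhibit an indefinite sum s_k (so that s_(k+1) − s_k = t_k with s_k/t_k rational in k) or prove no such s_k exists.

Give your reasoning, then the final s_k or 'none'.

no hypergeometric antidifference exists

Compute t_(k+1)/t_k: get (2*k + 1)/(k + 1).
A = 2*k + 1, B = k + 1, C = 1.
Solve (2*k + 1)·f(k+1) − (k)·f(k) = 1.
Degrees (1,1,0) ⇒ d ≤ -1.
d = -1 < 0 ⇒ no nonzero polynomial f; not summable.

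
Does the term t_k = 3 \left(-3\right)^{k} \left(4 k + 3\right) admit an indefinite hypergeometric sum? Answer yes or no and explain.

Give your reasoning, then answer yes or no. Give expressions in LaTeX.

Compute t_(k+1)/t_k: get 3*(-4*k - 7)/(4*k + 3).
A = -3, B = 1, C = k + 3/4.
Need (-3)·f(k+1) − (1)·f(k) = k + 3/4.
Degrees (0,0,1) ⇒ d ≤ 1.
Match coefficients ⇒ f(k) = -k/4.
Then R = B(k−1)f/C = -k/(4*k + 3), so s_k = R(k)·t_k = (-3)**(k + 1)*k.
Check: Δs_k = 3*(-3)**k*(4*k + 3). ✓

Yes. s_k = \left(-3\right)^{k + 1} k.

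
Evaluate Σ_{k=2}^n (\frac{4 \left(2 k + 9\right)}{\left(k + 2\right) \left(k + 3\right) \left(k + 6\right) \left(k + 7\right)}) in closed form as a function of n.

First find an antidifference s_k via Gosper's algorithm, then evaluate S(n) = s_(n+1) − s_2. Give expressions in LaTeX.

t_(k+1)/t_k = (k + 2)*(k + 6)*(2*k + 11)/((k + 4)*(k + 8)*(2*k + 9)).
Gosper form: A/B · C(k+1)/C(k) with A=k + 2, B=k + 8, C=k**3 + 27*k**2/2 + 121*k/2 + 90.
Key eq: (k + 2)·f(k+1) = (k + 7)·f(k) + (k**3 + 27*k**2/2 + 121*k/2 + 90).
Degrees (1,1,3) ⇒ d ≤ 5.
A polynomial solution: f(k) = k*(k + 3)*(k + 4)*(k + 5)*(k + 8)/24.
Then R = B(k−1)f/C = k*(k + 3)*(k + 7)*(k + 8)/(12*(2*k + 9)), so s_k = R(k)·t_k = k*(k + 8)/(3*(k**2 + 8*k + 12)).
Verify: 4*(2*k + 9)/(k**4 + 18*k**3 + 113*k**2 + 288*k + 252) matches t_k.
Telescope: S(n) = s_(n+1) − s_(2) = (n**2 + 10*n + 9)/(3*(n**2 + 10*n + 21)) − (5/24) = (n**2 + 10*n - 11)/(8*(n**2 + 10*n + 21)).

S(n) = \frac{n^{2} + 10 n - 11}{8 \left(n^{2} + 10 n + 21\right)}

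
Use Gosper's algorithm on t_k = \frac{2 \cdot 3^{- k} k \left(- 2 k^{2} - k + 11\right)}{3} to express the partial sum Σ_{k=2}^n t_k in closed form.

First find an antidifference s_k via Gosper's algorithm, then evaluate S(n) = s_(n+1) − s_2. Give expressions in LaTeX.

Step 1: r(k) = (k + 1)*(k + 2*(k + 1)**2 - 10)/(3*k*(2*k**2 + k - 11)).
Take A(k)=1/3, B(k)=1, C(k)=k**3 + k**2/2 - 11*k/2.
Key eq: (1/3)·f(k+1) = (1)·f(k) + (k**3 + k**2/2 - 11*k/2).
deg f ≤ 3 (via 0,0,3).
Solve for f: f(k) = -3*(2*k**3 + 4*k**2 - 4*k + 1)/4 (degree 3 ≤ 3).
R(k) = B(k−1)·f(k)/C(k) = -3*(2*k**3 + 4*k**2 - 4*k + 1)/(2*k*(2*k**2 + k - 11)); s_k = R·t_k = (2*k**3 + 4*k**2 - 4*k + 1)/3**k.
Verify: 2*k*(-2*k**2 - k + 11)/(3*3**k) matches t_k.
Telescope: S(n) = s_(n+1) − s_(2) = 3**(-n - 1)*(2*n**3 + 10*n**2 + 10*n + 3) − (25/9) = 3**(-n - 2)*(-25*3**n + 6*n**3 + 30*n**2 + 30*n + 9).

S(n) = 3^{- n - 2} \left(- 25 \cdot 3^{n} + 6 n^{3} + 30 n^{2} + 30 n + 9\right)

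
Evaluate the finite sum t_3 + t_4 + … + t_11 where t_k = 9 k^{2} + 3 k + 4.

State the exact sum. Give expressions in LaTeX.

Σ = 4734

Compute t_(k+1)/t_k: get (9*k**2 + 21*k + 16)/(9*k**2 + 3*k + 4).
Factor: A=1; B=1; C=k**2 + k/3 + 4/9.
f must satisfy (1)·f(k+1) − (1)·f(k) = k**2 + k/3 + 4/9.
d = 3 from the (0,0,2) case.
Solving with deg f ≤ 3: f(k) = k*(3*k**2 - 3*k + 4)/9.
R(k) = B(k−1)·f(k)/C(k) = k*(3*k**2 - 3*k + 4)/(9*k**2 + 3*k + 4); s_k = R·t_k = k*(3*k**2 - 3*k + 4).
Verify: 9*k**2 + 3*k + 4 matches t_k.
Telescoping: Σ = s_(12) − s_(3) = 4800 − (66) = 4734.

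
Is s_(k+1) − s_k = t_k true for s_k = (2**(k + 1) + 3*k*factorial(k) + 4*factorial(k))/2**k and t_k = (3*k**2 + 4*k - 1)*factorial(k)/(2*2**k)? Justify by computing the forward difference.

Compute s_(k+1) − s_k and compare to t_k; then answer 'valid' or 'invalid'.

s_(k+1) = (4*2**k + 3*k**2*factorial(k) + 10*k*factorial(k) + 7*factorial(k))/(2*2**k)
s_(k+1) − s_k = (3*k**2 + 4*k - 1)*factorial(k)/(2*2**k)
(s_(k+1) − s_k) − t_k = 0

valid (s_(k+1) − s_k reduces to t_k)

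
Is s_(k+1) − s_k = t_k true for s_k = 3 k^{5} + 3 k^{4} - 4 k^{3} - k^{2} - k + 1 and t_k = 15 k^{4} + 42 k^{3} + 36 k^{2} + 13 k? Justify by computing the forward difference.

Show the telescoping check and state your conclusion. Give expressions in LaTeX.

s_(k+1) = 3*k**5 + 18*k**4 + 38*k**3 + 35*k**2 + 12*k + 1
s_(k+1) − s_k = k*(15*k**3 + 42*k**2 + 36*k + 13)
(s_(k+1) − s_k) − t_k = 0

Valid: the claim telescopes to t_k.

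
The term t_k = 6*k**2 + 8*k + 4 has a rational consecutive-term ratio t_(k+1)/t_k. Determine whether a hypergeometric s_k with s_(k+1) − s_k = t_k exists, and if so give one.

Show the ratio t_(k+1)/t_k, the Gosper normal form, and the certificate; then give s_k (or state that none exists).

s_k = k*(2*k**2 + k + 1)

The ratio is (3*k**2 + 10*k + 9)/(3*k**2 + 4*k + 2).
Factor: A=1; B=1; C=k**2 + 4*k/3 + 2/3.
Set up (1)·f(k+1) − (1)·f(k) − (k**2 + 4*k/3 + 2/3) = 0.
Bound: deg f ≤ 3.
Match coefficients ⇒ f(k) = k*(2*k**2 + k + 1)/6.
R(k) = B(k−1)·f(k)/C(k) = k*(2*k**2 + k + 1)/(2*(3*k**2 + 4*k + 2)); s_k = R·t_k = k*(2*k**2 + k + 1).
Check: Δs_k = 6*k**2 + 8*k + 4. ✓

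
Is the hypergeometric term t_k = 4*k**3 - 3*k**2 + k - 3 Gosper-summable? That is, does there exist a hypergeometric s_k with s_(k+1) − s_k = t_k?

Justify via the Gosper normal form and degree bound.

Ratio r(k) = (4*k**3 + 9*k**2 + 7*k - 1)/(4*k**3 - 3*k**2 + k - 3).
Take A(k)=1, B(k)=1, C(k)=k**3 - 3*k**2/4 + k/4 - 3/4.
Set up (1)·f(k+1) − (1)·f(k) − (k**3 - 3*k**2/4 + k/4 - 3/4) = 0.
deg f ≤ 4 (via 0,0,3).
Match coefficients ⇒ f(k) = k*(k**3 - 3*k**2 + 3*k - 4)/4.
Get s_k = R·t_k = k*(k**3 - 3*k**2 + 3*k - 4) with R(k) = B(k−1)f(k)/C(k) = k*(k**3 - 3*k**2 + 3*k - 4)/(4*k**3 - 3*k**2 + k - 3).
s_(k+1) − s_k = 4*k**3 - 3*k**2 + k - 3 = t_k.

Yes. s_k = k*(k**3 - 3*k**2 + 3*k - 4).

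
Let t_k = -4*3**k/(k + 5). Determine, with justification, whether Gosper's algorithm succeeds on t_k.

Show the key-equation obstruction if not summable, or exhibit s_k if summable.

r(k) = 3*(k + 5)/(k + 6) after simplifying.
Normal form (A,B,C) = (3*k + 15, k + 6, 1).
f must satisfy (3*k + 15)·f(k+1) − (k + 5)·f(k) = 1.
From deg A=1, deg B=1, deg C=0: d=-1.
Negative degree bound (-1): no f exists, t_k not Gosper-summable.

No — t_k has no hypergeometric antidifference.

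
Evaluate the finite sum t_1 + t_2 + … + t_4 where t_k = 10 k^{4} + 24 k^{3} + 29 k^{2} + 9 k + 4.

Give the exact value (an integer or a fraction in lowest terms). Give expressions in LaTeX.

Σ = 6916

r(k) = (10*k**4 + 64*k**3 + 161*k**2 + 179*k + 76)/(10*k**4 + 24*k**3 + 29*k**2 + 9*k + 4) after simplifying.
A = 1, B = 1, C = k**4 + 12*k**3/5 + 29*k**2/10 + 9*k/10 + 2/5.
Need (1)·f(k+1) − (1)·f(k) = k**4 + 12*k**3/5 + 29*k**2/10 + 9*k/10 + 2/5.
Degrees (0,0,4) ⇒ d ≤ 5.
Solve for f: f(k) = k*(2*k**4 + k**3 + k**2 - 4*k + 4)/10 (degree 5 ≤ 5).
R(k) = B(k−1)·f(k)/C(k) = k*(2*k**4 + k**3 + k**2 - 4*k + 4)/(10*k**4 + 24*k**3 + 29*k**2 + 9*k + 4); s_k = R·t_k = k*(2*k**4 + k**3 + k**2 - 4*k + 4).
Verify: 10*k**4 + 24*k**3 + 29*k**2 + 9*k + 4 matches t_k.
Telescoping: Σ = s_(5) − s_(1) = 6920 − (4) = 6916.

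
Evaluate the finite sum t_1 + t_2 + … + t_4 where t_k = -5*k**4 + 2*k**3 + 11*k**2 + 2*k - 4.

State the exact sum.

The ratio is (5*k**4 + 18*k**3 + 13*k**2 - 10*k - 6)/(5*k**4 - 2*k**3 - 11*k**2 - 2*k + 4).
Gosper form: A/B · C(k+1)/C(k) with A=1, B=1, C=k**4 - 2*k**3/5 - 11*k**2/5 - 2*k/5 + 4/5.
f must satisfy (1)·f(k+1) − (1)·f(k) = k**4 - 2*k**3/5 - 11*k**2/5 - 2*k/5 + 4/5.
Bound: deg f ≤ 5.
Solve for f: f(k) = k*(k**4 - 3*k**3 - k**2 + 4*k + 3)/5 (degree 5 ≤ 5).
So s_k = (B(k−1)f/C)·t_k = (k*(k**4 - 3*k**3 - k**2 + 4*k + 3)/(5*k**4 - 2*k**3 - 11*k**2 - 2*k + 4))·t_k = k*(-k**4 + 3*k**3 + k**2 - 4*k - 3).
Verify: -5*k**4 + 2*k**3 + 11*k**2 + 2*k - 4 matches t_k.
Evaluate s at k=5 and k=1: -1240 and -4; difference -1236.

Σ = -1236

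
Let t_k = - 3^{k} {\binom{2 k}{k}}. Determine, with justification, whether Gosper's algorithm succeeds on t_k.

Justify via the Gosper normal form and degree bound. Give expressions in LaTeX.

No — negative degree bound, so no certificate f.

r(k) = 6*(2*k + 1)/(k + 1) after simplifying.
A = 12*k + 6, B = k + 1, C = 1.
f must satisfy (12*k + 6)·f(k+1) − (k)·f(k) = 1.
d = -1 from the (1,1,0) case.
deg f ≤ -1 is impossible — no certificate.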